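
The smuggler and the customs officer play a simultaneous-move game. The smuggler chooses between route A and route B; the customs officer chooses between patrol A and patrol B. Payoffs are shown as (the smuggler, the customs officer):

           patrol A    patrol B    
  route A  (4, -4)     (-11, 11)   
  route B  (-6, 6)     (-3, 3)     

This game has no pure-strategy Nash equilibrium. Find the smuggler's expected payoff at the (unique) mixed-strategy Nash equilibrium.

-13/3

The customs officer's mix must leave the smuggler indifferent between route A and route B.
  the smuggler's payoff from route A: q·4 + (1−q)·(-11) = 15q - 11
  the smuggler's payoff from route B: q·(-6) + (1−q)·(-3) = -3q - 3
  15q - 11 = -3q - 3  ⇒  18q = 8  ⇒  q = 4/9.
At equilibrium the smuggler is indifferent across rows, so the smuggler's payoff equals the payoff from route A: (4/9)·4 + (5/9)·(-11) = -13/3.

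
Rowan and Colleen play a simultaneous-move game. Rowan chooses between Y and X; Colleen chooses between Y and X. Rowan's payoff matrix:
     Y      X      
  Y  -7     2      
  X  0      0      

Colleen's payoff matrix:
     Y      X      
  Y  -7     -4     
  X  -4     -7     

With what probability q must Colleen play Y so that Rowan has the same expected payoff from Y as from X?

Colleen's mix must leave Rowan indifferent between Y and X.
  Rowan's payoff to Y: q·(-7) + (1−q)·2 = -9q + 2
  Rowan's payoff to X: q·0 + (1−q)·0 = 0
  -9q + 2 = 0  ⇒  -9q = -2  ⇒  q = 2/9.

q = 2/9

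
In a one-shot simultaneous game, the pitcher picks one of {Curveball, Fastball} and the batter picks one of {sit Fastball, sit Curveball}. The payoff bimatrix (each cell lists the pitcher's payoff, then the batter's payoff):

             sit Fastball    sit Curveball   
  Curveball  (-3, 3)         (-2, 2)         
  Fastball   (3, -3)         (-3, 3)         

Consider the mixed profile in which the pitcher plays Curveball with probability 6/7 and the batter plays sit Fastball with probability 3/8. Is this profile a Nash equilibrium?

No

Given the batter's mix q = 3/8, the pitcher's payoff from Curveball is -19/8 but from Fastball is -3/4. The pitcher strictly prefers Fastball, so the pitcher would not mix.
So the proposed profile is not a Nash equilibrium.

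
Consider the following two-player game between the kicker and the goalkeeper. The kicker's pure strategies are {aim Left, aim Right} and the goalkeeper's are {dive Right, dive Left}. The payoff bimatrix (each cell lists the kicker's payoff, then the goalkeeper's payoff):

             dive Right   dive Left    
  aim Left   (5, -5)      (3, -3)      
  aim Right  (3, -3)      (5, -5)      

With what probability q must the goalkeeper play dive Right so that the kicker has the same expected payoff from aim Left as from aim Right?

q = 1/2

For the kicker to be willing to mix, the kicker must be indifferent between aim Left and aim Right, which pins down the goalkeeper's mix.
  the kicker's expected payoff from aim Left: q·5 + (1−q)·3 = 2q + 3
  the kicker's expected payoff from aim Right: q·3 + (1−q)·5 = -2q + 5
  2q + 3 = -2q + 5  ⇒  4q = 2  ⇒  q = 1/2.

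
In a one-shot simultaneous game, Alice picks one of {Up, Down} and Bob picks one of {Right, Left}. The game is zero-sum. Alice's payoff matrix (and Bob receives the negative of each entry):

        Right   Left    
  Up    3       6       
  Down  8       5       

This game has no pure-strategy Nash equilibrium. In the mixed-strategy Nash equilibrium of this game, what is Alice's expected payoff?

Alice's indifference between Up and Down determines Bob's mixing probability q:
  Alice's expected payoff from Up: q·3 + (1−q)·6 = -3q + 6
  Alice's expected payoff from Down: q·8 + (1−q)·5 = 3q + 5
  -3q + 6 = 3q + 5  ⇒  -6q = -1  ⇒  q = 1/6.
At equilibrium Alice is indifferent across rows, so Alice's payoff equals the payoff from Up: (1/6)·3 + (5/6)·6 = 11/2.

11/2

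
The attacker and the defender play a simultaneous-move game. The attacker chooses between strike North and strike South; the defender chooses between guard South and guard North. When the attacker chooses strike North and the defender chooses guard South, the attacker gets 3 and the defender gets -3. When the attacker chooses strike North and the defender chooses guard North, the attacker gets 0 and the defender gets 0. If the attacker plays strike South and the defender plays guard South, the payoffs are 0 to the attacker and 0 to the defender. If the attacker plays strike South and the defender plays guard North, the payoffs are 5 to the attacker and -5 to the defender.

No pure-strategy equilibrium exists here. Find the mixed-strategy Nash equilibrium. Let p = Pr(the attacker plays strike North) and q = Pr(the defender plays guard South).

p = 5/8, q = 5/8

Set the defender's expected payoff from guard South equal to that from guard North:
  the defender's expected payoff from guard South: p·(-3) + (1−p)·0 = -3p
  the defender's expected payoff from guard North: p·0 + (1−p)·(-5) = 5p - 5
  -3p = 5p - 5  ⇒  -8p = -5  ⇒  p = 5/8.
The attacker's indifference between strike North and strike South determines the defender's mixing probability q:
  the attacker's expected payoff from strike North: q·3 + (1−q)·0 = 3q
  the attacker's expected payoff from strike South: q·0 + (1−q)·5 = -5q + 5
  3q = -5q + 5  ⇒  8q = 5  ⇒  q = 5/8.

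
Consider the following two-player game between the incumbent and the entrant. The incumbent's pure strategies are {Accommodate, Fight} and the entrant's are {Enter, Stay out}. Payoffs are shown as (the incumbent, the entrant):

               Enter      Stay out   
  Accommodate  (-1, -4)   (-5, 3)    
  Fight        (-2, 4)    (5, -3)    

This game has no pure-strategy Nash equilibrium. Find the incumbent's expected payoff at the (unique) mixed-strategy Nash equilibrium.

Set the incumbent's expected payoff from Accommodate equal to that from Fight:
  the incumbent's payoff from Accommodate: q·(-1) + (1−q)·(-5) = 4q - 5
  the incumbent's payoff from Fight: q·(-2) + (1−q)·5 = -7q + 5
  4q - 5 = -7q + 5  ⇒  11q = 10  ⇒  q = 10/11.
At equilibrium the incumbent is indifferent across rows, so the incumbent's payoff equals the payoff from Accommodate: (10/11)·(-1) + (1/11)·(-5) = -15/11.

-15/11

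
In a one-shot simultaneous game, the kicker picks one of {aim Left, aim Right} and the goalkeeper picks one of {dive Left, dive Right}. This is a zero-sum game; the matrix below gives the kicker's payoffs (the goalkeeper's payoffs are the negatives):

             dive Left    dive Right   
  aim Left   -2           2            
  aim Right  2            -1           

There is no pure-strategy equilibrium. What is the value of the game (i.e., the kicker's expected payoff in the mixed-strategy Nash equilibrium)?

v = 2/7

The kicker's indifference between aim Left and aim Right determines the goalkeeper's mixing probability q:
  the kicker's expected payoff from aim Left: q·(-2) + (1−q)·2 = -4q + 2
  the kicker's expected payoff from aim Right: q·2 + (1−q)·(-1) = 3q - 1
  -4q + 2 = 3q - 1  ⇒  -7q = -3  ⇒  q = 3/7.
The value is the kicker's expected payoff against this mix (using aim Left): (3/7)·(-2) + (4/7)·2 = 2/7.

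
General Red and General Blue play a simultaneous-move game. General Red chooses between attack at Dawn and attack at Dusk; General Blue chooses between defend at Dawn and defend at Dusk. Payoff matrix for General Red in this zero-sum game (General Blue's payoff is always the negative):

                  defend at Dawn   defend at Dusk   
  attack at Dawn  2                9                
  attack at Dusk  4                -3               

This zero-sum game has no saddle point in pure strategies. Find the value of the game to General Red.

In a mixed equilibrium General Red is indifferent between attack at Dawn and attack at Dusk; this condition fixes q.
  General Red's payoff from attack at Dawn: q·2 + (1−q)·9 = -7q + 9
  General Red's payoff from attack at Dusk: q·4 + (1−q)·(-3) = 7q - 3
  -7q + 9 = 7q - 3  ⇒  -14q = -12  ⇒  q = 6/7.
The value is General Red's expected payoff against this mix (using attack at Dawn): (6/7)·2 + (1/7)·9 = 3.

v = 3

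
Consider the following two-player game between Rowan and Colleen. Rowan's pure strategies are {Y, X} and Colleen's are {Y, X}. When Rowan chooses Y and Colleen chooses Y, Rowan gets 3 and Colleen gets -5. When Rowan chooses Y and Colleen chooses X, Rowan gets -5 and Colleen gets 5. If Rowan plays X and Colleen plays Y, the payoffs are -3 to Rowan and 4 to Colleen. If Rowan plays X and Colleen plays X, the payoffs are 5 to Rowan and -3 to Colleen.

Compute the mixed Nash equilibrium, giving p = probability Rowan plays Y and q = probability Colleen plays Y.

p = 7/17, q = 5/8

In a mixed equilibrium Colleen is indifferent between Y and X; this condition fixes p.
  Colleen's payoff to Y: p·(-5) + (1−p)·4 = -9p + 4
  Colleen's payoff to X: p·5 + (1−p)·(-3) = 8p - 3
  -9p + 4 = 8p - 3  ⇒  -17p = -7  ⇒  p = 7/17.
Rowan's indifference between Y and X determines Colleen's mixing probability q:
  Rowan's expected payoff from Y: q·3 + (1−q)·(-5) = 8q - 5
  Rowan's expected payoff from X: q·(-3) + (1−q)·5 = -8q + 5
  8q - 5 = -8q + 5  ⇒  16q = 10  ⇒  q = 5/8.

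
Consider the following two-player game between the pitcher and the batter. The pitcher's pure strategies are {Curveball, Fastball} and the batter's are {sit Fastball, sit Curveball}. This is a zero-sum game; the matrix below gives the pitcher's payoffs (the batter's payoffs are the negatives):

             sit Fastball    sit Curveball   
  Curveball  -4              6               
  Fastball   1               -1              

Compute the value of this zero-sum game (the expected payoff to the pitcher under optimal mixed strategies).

v = 1/6

The pitcher's indifference between Curveball and Fastball determines the batter's mixing probability q:
  the pitcher's payoff to Curveball: q·(-4) + (1−q)·6 = -10q + 6
  the pitcher's payoff to Fastball: q·1 + (1−q)·(-1) = 2q - 1
  -10q + 6 = 2q - 1  ⇒  -12q = -7  ⇒  q = 7/12.
The value is the pitcher's expected payoff against this mix (using Curveball): (7/12)·(-4) + (5/12)·6 = 1/6.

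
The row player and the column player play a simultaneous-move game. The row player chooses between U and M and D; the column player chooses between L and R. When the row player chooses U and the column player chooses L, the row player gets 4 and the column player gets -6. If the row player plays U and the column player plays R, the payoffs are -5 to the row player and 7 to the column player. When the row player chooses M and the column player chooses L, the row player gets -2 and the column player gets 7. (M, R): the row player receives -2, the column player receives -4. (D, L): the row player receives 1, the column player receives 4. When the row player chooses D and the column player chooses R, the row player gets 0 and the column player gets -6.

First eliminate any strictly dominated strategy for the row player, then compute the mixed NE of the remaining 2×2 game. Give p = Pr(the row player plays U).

The row player's strategy M is strictly dominated by D: 1 > -2 and 0 > -2. Eliminate M.
For the column player to be willing to mix, the column player must be indifferent between L and R, which pins down the row player's mix.
  the column player's payoff from L: p·(-6) + (1−p)·4 = -10p + 4
  the column player's payoff from R: p·7 + (1−p)·(-6) = 13p - 6
  -10p + 4 = 13p - 6  ⇒  -23p = -10  ⇒  p = 10/23.

p = 10/23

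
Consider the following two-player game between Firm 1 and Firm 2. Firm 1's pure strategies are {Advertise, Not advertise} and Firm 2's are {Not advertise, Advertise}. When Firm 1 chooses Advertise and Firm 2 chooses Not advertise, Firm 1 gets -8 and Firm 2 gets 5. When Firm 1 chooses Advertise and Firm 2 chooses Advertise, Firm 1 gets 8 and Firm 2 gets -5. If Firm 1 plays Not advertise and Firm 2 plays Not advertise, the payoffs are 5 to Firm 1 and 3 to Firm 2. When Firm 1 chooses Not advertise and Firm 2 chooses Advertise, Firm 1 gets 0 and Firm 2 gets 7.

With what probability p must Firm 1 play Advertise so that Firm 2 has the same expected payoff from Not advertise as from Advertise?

Firm 2's indifference between Not advertise and Advertise determines Firm 1's mixing probability p:
  Firm 2's payoff from Not advertise: p·5 + (1−p)·3 = 2p + 3
  Firm 2's payoff from Advertise: p·(-5) + (1−p)·7 = -12p + 7
  2p + 3 = -12p + 7  ⇒  14p = 4  ⇒  p = 2/7.

p = 2/7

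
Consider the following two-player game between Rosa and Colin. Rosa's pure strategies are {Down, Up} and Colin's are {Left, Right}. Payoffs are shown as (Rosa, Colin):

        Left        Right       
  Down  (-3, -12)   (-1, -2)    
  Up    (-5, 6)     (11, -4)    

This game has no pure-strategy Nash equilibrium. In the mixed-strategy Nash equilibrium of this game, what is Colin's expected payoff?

-3

Set Colin's expected payoff from Left equal to that from Right:
  Colin's payoff to Left: p·(-12) + (1−p)·6 = -18p + 6
  Colin's payoff to Right: p·(-2) + (1−p)·(-4) = 2p - 4
  -18p + 6 = 2p - 4  ⇒  -20p = -10  ⇒  p = 1/2.
At equilibrium Colin is indifferent across columns, so Colin's payoff equals the payoff from Left: (1/2)·(-12) + (1/2)·6 = -3.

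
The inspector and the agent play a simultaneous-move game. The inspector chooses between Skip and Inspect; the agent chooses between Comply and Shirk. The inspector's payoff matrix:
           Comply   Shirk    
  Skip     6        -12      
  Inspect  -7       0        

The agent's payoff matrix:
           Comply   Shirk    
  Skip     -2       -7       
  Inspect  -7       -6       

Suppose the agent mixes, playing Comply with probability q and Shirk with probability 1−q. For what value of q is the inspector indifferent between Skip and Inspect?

Set the inspector's expected payoff from Skip equal to that from Inspect:
  the inspector's expected payoff from Skip: q·6 + (1−q)·(-12) = 18q - 12
  the inspector's expected payoff from Inspect: q·(-7) + (1−q)·0 = -7q
  18q - 12 = -7q  ⇒  25q = 12  ⇒  q = 12/25.

q = 12/25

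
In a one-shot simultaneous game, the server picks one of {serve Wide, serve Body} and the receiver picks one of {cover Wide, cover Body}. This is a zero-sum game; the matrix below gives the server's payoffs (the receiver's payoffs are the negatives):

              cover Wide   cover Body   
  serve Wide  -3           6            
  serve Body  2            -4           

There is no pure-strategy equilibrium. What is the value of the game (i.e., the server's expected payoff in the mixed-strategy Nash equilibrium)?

v = 0

The receiver's mix must leave the server indifferent between serve Wide and serve Body.
  the server's payoff from serve Wide: q·(-3) + (1−q)·6 = -9q + 6
  the server's payoff from serve Body: q·2 + (1−q)·(-4) = 6q - 4
  -9q + 6 = 6q - 4  ⇒  -15q = -10  ⇒  q = 2/3.
The value is the server's expected payoff against this mix (using serve Wide): (2/3)·(-3) + (1/3)·6 = 0.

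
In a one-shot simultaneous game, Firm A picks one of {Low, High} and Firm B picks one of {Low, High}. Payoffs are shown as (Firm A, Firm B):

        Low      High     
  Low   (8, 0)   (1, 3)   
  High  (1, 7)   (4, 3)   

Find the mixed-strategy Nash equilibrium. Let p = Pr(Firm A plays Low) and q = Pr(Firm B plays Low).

In a mixed equilibrium Firm B is indifferent between Low and High; this condition fixes p.
  Firm B's payoff from Low: p·0 + (1−p)·7 = -7p + 7
  Firm B's payoff from High: p·3 + (1−p)·3 = 3
  -7p + 7 = 3  ⇒  -7p = -4  ⇒  p = 4/7.
In a mixed equilibrium Firm A is indifferent between Low and High; this condition fixes q.
  Firm A's expected payoff from Low: q·8 + (1−q)·1 = 7q + 1
  Firm A's expected payoff from High: q·1 + (1−q)·4 = -3q + 4
  7q + 1 = -3q + 4  ⇒  10q = 3  ⇒  q = 3/10.

p = 4/7, q = 3/10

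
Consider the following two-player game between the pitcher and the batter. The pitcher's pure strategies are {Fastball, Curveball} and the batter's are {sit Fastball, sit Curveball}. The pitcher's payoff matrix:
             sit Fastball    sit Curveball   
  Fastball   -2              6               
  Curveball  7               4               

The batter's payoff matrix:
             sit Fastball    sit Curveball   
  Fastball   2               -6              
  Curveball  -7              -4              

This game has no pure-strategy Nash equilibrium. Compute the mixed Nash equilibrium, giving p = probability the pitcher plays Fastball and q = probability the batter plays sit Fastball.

p = 3/11, q = 2/11

Set the batter's expected payoff from sit Fastball equal to that from sit Curveball:
  the batter's expected payoff from sit Fastball: p·2 + (1−p)·(-7) = 9p - 7
  the batter's expected payoff from sit Curveball: p·(-6) + (1−p)·(-4) = -2p - 4
  9p - 7 = -2p - 4  ⇒  11p = 3  ⇒  p = 3/11.
Set the pitcher's expected payoff from Fastball equal to that from Curveball:
  the pitcher's expected payoff from Fastball: q·(-2) + (1−q)·6 = -8q + 6
  the pitcher's expected payoff from Curveball: q·7 + (1−q)·4 = 3q + 4
  -8q + 6 = 3q + 4  ⇒  -11q = -2  ⇒  q = 2/11.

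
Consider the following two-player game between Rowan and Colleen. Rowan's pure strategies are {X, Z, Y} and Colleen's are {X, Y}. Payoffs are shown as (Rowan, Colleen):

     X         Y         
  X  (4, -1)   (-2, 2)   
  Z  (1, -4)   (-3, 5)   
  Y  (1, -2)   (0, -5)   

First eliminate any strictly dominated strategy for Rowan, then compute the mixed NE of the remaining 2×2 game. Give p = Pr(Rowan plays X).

p = 1/2

Rowan's strategy Z is strictly dominated by X: 4 > 1 and -2 > -3. Eliminate Z.
Colleen's indifference between X and Y determines Rowan's mixing probability p:
  Colleen's payoff to X: p·(-1) + (1−p)·(-2) = p - 2
  Colleen's payoff to Y: p·2 + (1−p)·(-5) = 7p - 5
  p - 2 = 7p - 5  ⇒  -6p = -3  ⇒  p = 1/2.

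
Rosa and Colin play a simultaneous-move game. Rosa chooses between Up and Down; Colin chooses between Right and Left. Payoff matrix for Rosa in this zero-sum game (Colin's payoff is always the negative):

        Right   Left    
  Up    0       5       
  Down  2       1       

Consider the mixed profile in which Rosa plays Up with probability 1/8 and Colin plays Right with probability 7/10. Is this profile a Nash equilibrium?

No

Given Rosa's mix p = 1/8, Colin's payoff from Right is -7/4 but from Left is -3/2. Colin strictly prefers Left, so Colin would not mix.
So the proposed profile is not a Nash equilibrium.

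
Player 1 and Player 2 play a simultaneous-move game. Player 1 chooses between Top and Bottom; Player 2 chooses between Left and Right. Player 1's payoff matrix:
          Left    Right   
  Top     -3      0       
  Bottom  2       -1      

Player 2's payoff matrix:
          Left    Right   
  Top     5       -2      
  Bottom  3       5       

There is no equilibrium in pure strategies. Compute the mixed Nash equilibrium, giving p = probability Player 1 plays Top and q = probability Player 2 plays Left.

p = 2/9, q = 1/6

Player 2's indifference between Left and Right determines Player 1's mixing probability p:
  Player 2's expected payoff from Left: p·5 + (1−p)·3 = 2p + 3
  Player 2's expected payoff from Right: p·(-2) + (1−p)·5 = -7p + 5
  2p + 3 = -7p + 5  ⇒  9p = 2  ⇒  p = 2/9.
In a mixed equilibrium Player 1 is indifferent between Top and Bottom; this condition fixes q.
  Player 1's payoff from Top: q·(-3) + (1−q)·0 = -3q
  Player 1's payoff from Bottom: q·2 + (1−q)·(-1) = 3q - 1
  -3q = 3q - 1  ⇒  -6q = -1  ⇒  q = 1/6.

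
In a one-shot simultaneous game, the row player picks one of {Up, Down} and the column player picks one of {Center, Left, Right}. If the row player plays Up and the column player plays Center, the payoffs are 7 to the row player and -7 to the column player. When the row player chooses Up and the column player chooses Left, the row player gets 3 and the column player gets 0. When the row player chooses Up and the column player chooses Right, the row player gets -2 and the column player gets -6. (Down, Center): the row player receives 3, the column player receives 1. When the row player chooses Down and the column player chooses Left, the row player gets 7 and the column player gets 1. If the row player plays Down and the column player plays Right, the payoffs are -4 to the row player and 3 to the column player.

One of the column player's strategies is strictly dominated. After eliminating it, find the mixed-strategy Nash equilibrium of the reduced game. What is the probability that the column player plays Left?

The column player's strategy Center is strictly dominated by Right: -6 > -7 and 3 > 1. Eliminate Center.
The column player's mix must leave the row player indifferent between Up and Down.
  the row player's expected payoff from Up: q·3 + (1−q)·(-2) = 5q - 2
  the row player's expected payoff from Down: q·7 + (1−q)·(-4) = 11q - 4
  5q - 2 = 11q - 4  ⇒  -6q = -2  ⇒  q = 1/3.

q = 1/3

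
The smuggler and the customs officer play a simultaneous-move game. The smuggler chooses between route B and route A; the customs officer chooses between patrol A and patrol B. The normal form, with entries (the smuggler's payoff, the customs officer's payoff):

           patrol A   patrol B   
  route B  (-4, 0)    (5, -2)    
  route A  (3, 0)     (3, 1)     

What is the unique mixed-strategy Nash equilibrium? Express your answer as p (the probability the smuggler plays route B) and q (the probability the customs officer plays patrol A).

p = 1/3, q = 2/9

Set the customs officer's expected payoff from patrol A equal to that from patrol B:
  the customs officer's payoff from patrol A: p·0 + (1−p)·0 = 0
  the customs officer's payoff from patrol B: p·(-2) + (1−p)·1 = -3p + 1
  0 = -3p + 1  ⇒  3p = 1  ⇒  p = 1/3.
In a mixed equilibrium the smuggler is indifferent between route B and route A; this condition fixes q.
  the smuggler's expected payoff from route B: q·(-4) + (1−q)·5 = -9q + 5
  the smuggler's expected payoff from route A: q·3 + (1−q)·3 = 3
  -9q + 5 = 3  ⇒  -9q = -2  ⇒  q = 2/9.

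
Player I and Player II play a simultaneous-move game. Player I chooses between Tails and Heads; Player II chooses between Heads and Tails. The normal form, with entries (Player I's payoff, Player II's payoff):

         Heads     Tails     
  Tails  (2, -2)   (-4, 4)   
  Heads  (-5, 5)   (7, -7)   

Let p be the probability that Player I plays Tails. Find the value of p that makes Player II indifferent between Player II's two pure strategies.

Player I's mix must leave Player II indifferent between Heads and Tails.
  Player II's payoff to Heads: p·(-2) + (1−p)·5 = -7p + 5
  Player II's payoff to Tails: p·4 + (1−p)·(-7) = 11p - 7
  -7p + 5 = 11p - 7  ⇒  -18p = -12  ⇒  p = 2/3.

p = 2/3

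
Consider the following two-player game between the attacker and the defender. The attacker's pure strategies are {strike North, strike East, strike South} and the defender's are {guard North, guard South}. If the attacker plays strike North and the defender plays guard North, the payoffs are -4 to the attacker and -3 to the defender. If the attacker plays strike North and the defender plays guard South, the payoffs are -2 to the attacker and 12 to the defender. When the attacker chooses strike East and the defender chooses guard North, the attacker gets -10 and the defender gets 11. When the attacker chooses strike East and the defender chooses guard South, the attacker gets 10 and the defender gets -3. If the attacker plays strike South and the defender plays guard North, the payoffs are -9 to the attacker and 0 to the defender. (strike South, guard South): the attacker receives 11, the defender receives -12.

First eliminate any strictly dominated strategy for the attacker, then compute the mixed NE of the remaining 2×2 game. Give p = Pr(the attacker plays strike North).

p = 4/9

The attacker's strategy strike East is strictly dominated by strike South: -9 > -10 and 11 > 10. Eliminate strike East.
Set the defender's expected payoff from guard North equal to that from guard South:
  the defender's payoff from guard North: p·(-3) + (1−p)·0 = -3p
  the defender's payoff from guard South: p·12 + (1−p)·(-12) = 24p - 12
  -3p = 24p - 12  ⇒  -27p = -12  ⇒  p = 4/9.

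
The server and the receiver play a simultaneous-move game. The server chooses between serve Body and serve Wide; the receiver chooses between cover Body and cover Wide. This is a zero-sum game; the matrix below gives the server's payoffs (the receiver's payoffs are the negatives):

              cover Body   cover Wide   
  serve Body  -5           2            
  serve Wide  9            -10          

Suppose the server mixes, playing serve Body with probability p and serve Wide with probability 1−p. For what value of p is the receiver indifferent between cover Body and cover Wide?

The receiver's indifference between cover Body and cover Wide determines the server's mixing probability p:
  the receiver's expected payoff from cover Body: p·5 + (1−p)·(-9) = 14p - 9
  the receiver's expected payoff from cover Wide: p·(-2) + (1−p)·10 = -12p + 10
  14p - 9 = -12p + 10  ⇒  26p = 19  ⇒  p = 19/26.

p = 19/26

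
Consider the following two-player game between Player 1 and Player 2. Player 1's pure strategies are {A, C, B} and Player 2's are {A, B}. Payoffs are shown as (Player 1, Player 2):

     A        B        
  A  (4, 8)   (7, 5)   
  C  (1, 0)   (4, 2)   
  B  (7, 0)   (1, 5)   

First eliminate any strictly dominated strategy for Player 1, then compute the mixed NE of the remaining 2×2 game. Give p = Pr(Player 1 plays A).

p = 5/8

Player 1's strategy C is strictly dominated by A: 4 > 1 and 7 > 4. Eliminate C.
Player 1's mix must leave Player 2 indifferent between A and B.
  Player 2's payoff from A: p·8 + (1−p)·0 = 8p
  Player 2's payoff from B: p·5 + (1−p)·5 = 5
  8p = 5  ⇒  8p = 5  ⇒  p = 5/8.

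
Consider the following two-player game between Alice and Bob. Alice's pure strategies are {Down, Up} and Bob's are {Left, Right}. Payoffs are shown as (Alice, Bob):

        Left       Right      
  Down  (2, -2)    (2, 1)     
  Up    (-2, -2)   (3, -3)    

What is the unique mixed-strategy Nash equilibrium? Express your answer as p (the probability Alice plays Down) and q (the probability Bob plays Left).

p = 1/4, q = 1/5

Bob's indifference between Left and Right determines Alice's mixing probability p:
  Bob's payoff to Left: p·(-2) + (1−p)·(-2) = -2
  Bob's payoff to Right: p·1 + (1−p)·(-3) = 4p - 3
  -2 = 4p - 3  ⇒  -4p = -1  ⇒  p = 1/4.
Alice's indifference between Down and Up determines Bob's mixing probability q:
  Alice's payoff to Down: q·2 + (1−q)·2 = 2
  Alice's payoff to Up: q·(-2) + (1−q)·3 = -5q + 3
  2 = -5q + 3  ⇒  5q = 1  ⇒  q = 1/5.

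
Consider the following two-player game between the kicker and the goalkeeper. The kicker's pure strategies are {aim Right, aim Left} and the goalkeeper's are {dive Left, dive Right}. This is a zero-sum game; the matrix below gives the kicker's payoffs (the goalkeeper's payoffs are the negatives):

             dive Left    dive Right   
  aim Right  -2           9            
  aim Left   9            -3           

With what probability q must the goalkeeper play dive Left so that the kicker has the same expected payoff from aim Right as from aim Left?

q = 12/23

The goalkeeper's mix must leave the kicker indifferent between aim Right and aim Left.
  the kicker's payoff from aim Right: q·(-2) + (1−q)·9 = -11q + 9
  the kicker's payoff from aim Left: q·9 + (1−q)·(-3) = 12q - 3
  -11q + 9 = 12q - 3  ⇒  -23q = -12  ⇒  q = 12/23.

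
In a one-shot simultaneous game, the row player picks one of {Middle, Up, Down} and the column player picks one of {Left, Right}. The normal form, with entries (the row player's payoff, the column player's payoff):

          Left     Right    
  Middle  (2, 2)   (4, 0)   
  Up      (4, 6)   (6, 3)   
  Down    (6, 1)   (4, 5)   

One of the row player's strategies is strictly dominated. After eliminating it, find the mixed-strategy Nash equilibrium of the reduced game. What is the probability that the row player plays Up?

p = 4/7

The row player's strategy Middle is strictly dominated by Up: 4 > 2 and 6 > 4. Eliminate Middle.
The column player's indifference between Left and Right determines the row player's mixing probability p:
  the column player's payoff to Left: p·6 + (1−p)·1 = 5p + 1
  the column player's payoff to Right: p·3 + (1−p)·5 = -2p + 5
  5p + 1 = -2p + 5  ⇒  7p = 4  ⇒  p = 4/7.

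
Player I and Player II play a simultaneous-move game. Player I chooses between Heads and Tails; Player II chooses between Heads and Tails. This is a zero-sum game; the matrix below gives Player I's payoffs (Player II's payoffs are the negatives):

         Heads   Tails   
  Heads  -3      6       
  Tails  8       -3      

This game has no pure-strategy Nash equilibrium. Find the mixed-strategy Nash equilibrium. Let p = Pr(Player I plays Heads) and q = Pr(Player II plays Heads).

p = 11/20, q = 9/20

Set Player II's expected payoff from Heads equal to that from Tails:
  Player II's expected payoff from Heads: p·3 + (1−p)·(-8) = 11p - 8
  Player II's expected payoff from Tails: p·(-6) + (1−p)·3 = -9p + 3
  11p - 8 = -9p + 3  ⇒  20p = 11  ⇒  p = 11/20.
In a mixed equilibrium Player I is indifferent between Heads and Tails; this condition fixes q.
  Player I's payoff to Heads: q·(-3) + (1−q)·6 = -9q + 6
  Player I's payoff to Tails: q·8 + (1−q)·(-3) = 11q - 3
  -9q + 6 = 11q - 3  ⇒  -20q = -9  ⇒  q = 9/20.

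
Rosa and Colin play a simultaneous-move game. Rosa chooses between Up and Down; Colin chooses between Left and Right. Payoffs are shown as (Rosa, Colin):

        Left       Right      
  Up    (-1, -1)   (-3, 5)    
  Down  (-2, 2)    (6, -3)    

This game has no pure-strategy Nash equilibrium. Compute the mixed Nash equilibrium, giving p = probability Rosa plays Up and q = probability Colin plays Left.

p = 5/11, q = 9/10

Set Colin's expected payoff from Left equal to that from Right:
  Colin's payoff from Left: p·(-1) + (1−p)·2 = -3p + 2
  Colin's payoff from Right: p·5 + (1−p)·(-3) = 8p - 3
  -3p + 2 = 8p - 3  ⇒  -11p = -5  ⇒  p = 5/11.
Set Rosa's expected payoff from Up equal to that from Down:
  Rosa's payoff to Up: q·(-1) + (1−q)·(-3) = 2q - 3
  Rosa's payoff to Down: q·(-2) + (1−q)·6 = -8q + 6
  2q - 3 = -8q + 6  ⇒  10q = 9  ⇒  q = 9/10.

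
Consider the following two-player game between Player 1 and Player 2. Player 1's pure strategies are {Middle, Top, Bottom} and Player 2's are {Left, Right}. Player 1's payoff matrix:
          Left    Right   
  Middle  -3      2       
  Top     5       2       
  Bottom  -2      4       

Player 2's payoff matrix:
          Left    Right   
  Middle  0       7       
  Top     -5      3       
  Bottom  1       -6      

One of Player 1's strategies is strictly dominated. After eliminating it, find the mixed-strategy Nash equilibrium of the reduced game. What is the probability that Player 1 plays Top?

Player 1's strategy Middle is strictly dominated by Bottom: -2 > -3 and 4 > 2. Eliminate Middle.
In a mixed equilibrium Player 2 is indifferent between Left and Right; this condition fixes p.
  Player 2's expected payoff from Left: p·(-5) + (1−p)·1 = -6p + 1
  Player 2's expected payoff from Right: p·3 + (1−p)·(-6) = 9p - 6
  -6p + 1 = 9p - 6  ⇒  -15p = -7  ⇒  p = 7/15.

p = 7/15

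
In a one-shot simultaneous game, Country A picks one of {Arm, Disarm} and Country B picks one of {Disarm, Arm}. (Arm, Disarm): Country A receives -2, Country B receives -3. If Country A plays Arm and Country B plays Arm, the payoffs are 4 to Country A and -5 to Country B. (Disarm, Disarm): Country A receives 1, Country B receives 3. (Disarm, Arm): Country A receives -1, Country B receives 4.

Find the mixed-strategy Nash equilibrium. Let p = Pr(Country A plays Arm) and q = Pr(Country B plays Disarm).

p = 1/3, q = 5/8

Country A's mix must leave Country B indifferent between Disarm and Arm.
  Country B's payoff from Disarm: p·(-3) + (1−p)·3 = -6p + 3
  Country B's payoff from Arm: p·(-5) + (1−p)·4 = -9p + 4
  -6p + 3 = -9p + 4  ⇒  3p = 1  ⇒  p = 1/3.
In a mixed equilibrium Country A is indifferent between Arm and Disarm; this condition fixes q.
  Country A's payoff from Arm: q·(-2) + (1−q)·4 = -6q + 4
  Country A's payoff from Disarm: q·1 + (1−q)·(-1) = 2q - 1
  -6q + 4 = 2q - 1  ⇒  -8q = -5  ⇒  q = 5/8.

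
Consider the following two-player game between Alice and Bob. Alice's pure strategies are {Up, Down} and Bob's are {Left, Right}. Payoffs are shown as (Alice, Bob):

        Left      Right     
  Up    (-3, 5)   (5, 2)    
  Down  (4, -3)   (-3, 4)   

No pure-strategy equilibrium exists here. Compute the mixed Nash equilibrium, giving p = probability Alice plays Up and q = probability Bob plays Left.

p = 7/10, q = 8/15

Bob's indifference between Left and Right determines Alice's mixing probability p:
  Bob's payoff from Left: p·5 + (1−p)·(-3) = 8p - 3
  Bob's payoff from Right: p·2 + (1−p)·4 = -2p + 4
  8p - 3 = -2p + 4  ⇒  10p = 7  ⇒  p = 7/10.
Set Alice's expected payoff from Up equal to that from Down:
  Alice's payoff to Up: q·(-3) + (1−q)·5 = -8q + 5
  Alice's payoff to Down: q·4 + (1−q)·(-3) = 7q - 3
  -8q + 5 = 7q - 3  ⇒  -15q = -8  ⇒  q = 8/15.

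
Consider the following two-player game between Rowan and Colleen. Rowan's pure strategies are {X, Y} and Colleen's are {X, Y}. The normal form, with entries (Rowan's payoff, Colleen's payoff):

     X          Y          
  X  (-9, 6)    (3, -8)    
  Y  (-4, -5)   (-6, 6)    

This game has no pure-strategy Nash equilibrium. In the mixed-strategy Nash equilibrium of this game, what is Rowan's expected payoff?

For Rowan to be willing to mix, Rowan must be indifferent between X and Y, which pins down Colleen's mix.
  Rowan's expected payoff from X: q·(-9) + (1−q)·3 = -12q + 3
  Rowan's expected payoff from Y: q·(-4) + (1−q)·(-6) = 2q - 6
  -12q + 3 = 2q - 6  ⇒  -14q = -9  ⇒  q = 9/14.
At equilibrium Rowan is indifferent across rows, so Rowan's payoff equals the payoff from X: (9/14)·(-9) + (5/14)·3 = -33/7.

-33/7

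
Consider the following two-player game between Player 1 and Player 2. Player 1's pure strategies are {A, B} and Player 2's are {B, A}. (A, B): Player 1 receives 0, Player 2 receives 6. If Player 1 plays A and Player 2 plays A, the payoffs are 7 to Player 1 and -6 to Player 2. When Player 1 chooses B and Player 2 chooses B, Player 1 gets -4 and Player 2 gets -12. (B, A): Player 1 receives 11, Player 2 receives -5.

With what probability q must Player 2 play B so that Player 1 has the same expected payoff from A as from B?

Player 1's indifference between A and B determines Player 2's mixing probability q:
  Player 1's payoff from A: q·0 + (1−q)·7 = -7q + 7
  Player 1's payoff from B: q·(-4) + (1−q)·11 = -15q + 11
  -7q + 7 = -15q + 11  ⇒  8q = 4  ⇒  q = 1/2.

q = 1/2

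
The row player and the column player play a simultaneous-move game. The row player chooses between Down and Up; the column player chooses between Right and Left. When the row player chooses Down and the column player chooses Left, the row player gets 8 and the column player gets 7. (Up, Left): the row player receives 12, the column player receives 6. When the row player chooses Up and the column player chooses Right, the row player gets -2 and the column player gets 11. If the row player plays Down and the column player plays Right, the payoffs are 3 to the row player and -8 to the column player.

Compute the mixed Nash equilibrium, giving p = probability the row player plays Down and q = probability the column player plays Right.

p = 1/4, q = 4/9

The column player's indifference between Right and Left determines the row player's mixing probability p:
  the column player's payoff from Right: p·(-8) + (1−p)·11 = -19p + 11
  the column player's payoff from Left: p·7 + (1−p)·6 = p + 6
  -19p + 11 = p + 6  ⇒  -20p = -5  ⇒  p = 1/4.
The column player's mix must leave the row player indifferent between Down and Up.
  the row player's expected payoff from Down: q·3 + (1−q)·8 = -5q + 8
  the row player's expected payoff from Up: q·(-2) + (1−q)·12 = -14q + 12
  -5q + 8 = -14q + 12  ⇒  9q = 4  ⇒  q = 4/9.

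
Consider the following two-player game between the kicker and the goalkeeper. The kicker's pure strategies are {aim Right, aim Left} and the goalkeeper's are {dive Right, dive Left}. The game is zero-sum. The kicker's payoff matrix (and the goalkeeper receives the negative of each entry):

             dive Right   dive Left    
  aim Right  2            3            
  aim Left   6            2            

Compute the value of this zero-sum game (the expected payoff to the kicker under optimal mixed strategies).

v = 14/5

For the kicker to be willing to mix, the kicker must be indifferent between aim Right and aim Left, which pins down the goalkeeper's mix.
  the kicker's payoff from aim Right: q·2 + (1−q)·3 = -q + 3
  the kicker's payoff from aim Left: q·6 + (1−q)·2 = 4q + 2
  -q + 3 = 4q + 2  ⇒  -5q = -1  ⇒  q = 1/5.
The value is the kicker's expected payoff against this mix (using aim Right): (1/5)·2 + (4/5)·3 = 14/5.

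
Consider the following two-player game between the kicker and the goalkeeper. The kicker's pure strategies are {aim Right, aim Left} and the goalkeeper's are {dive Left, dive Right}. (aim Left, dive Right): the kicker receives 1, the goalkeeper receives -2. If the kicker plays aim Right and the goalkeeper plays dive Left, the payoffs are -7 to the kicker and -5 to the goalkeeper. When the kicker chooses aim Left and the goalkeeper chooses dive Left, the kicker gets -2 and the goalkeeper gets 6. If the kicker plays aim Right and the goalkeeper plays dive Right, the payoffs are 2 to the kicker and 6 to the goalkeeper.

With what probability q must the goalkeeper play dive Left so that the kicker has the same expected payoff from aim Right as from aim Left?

The goalkeeper's mix must leave the kicker indifferent between aim Right and aim Left.
  the kicker's payoff from aim Right: q·(-7) + (1−q)·2 = -9q + 2
  the kicker's payoff from aim Left: q·(-2) + (1−q)·1 = -3q + 1
  -9q + 2 = -3q + 1  ⇒  -6q = -1  ⇒  q = 1/6.

q = 1/6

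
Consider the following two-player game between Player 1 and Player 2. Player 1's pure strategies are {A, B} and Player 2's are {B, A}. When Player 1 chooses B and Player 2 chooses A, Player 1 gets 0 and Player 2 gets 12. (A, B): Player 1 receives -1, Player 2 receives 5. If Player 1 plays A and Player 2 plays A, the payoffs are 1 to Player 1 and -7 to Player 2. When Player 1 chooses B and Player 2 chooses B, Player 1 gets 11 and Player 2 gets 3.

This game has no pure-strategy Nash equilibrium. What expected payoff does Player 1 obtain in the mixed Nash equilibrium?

Set Player 1's expected payoff from A equal to that from B:
  Player 1's expected payoff from A: q·(-1) + (1−q)·1 = -2q + 1
  Player 1's expected payoff from B: q·11 + (1−q)·0 = 11q
  -2q + 1 = 11q  ⇒  -13q = -1  ⇒  q = 1/13.
At equilibrium Player 1 is indifferent across rows, so Player 1's payoff equals the payoff from A: (1/13)·(-1) + (12/13)·1 = 11/13.

11/13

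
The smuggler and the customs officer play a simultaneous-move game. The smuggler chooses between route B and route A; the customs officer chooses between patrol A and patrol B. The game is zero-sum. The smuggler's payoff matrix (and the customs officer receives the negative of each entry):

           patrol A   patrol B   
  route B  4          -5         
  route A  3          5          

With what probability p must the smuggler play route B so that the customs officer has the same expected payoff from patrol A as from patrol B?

p = 2/11

The smuggler's mix must leave the customs officer indifferent between patrol A and patrol B.
  the customs officer's payoff to patrol A: p·(-4) + (1−p)·(-3) = -p - 3
  the customs officer's payoff to patrol B: p·5 + (1−p)·(-5) = 10p - 5
  -p - 3 = 10p - 5  ⇒  -11p = -2  ⇒  p = 2/11.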